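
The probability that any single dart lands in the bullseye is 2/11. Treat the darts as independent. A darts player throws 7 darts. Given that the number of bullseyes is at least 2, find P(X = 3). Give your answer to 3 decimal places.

X ~ Binomial(7, 0.181818). Want P(X=3 | X≥2) = P(X=3) / P(X≥2).
P(X=3) = C(7,3)·0.181818^3·0.818182^4 = 0.09427
P(X≥2) = 1 − 0.24544 − 0.38180 = 0.37276
Ratio = 0.09427 / 0.37276 = 0.25290

0.253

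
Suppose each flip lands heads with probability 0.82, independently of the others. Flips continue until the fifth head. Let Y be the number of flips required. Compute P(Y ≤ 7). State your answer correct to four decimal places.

Finishing within 7 flips ⇔ at least 5 successes in the first 7. With X ~ Binomial(7, 0.82), P(Y ≤ 7) = 1 − P(X ≤ 4).
  k=0: C(7,0)·0.82^0·0.18^7 = 0.000006
  k=1: C(7,1)·0.82^1·0.18^6 = 0.000195
  k=2: C(7,2)·0.82^2·0.18^5 = 0.002668
  k=3: C(7,3)·0.82^3·0.18^4 = 0.020258
  k=4: C(7,4)·0.82^4·0.18^3 = 0.092287
1 − 0.115415 = 0.884585

0.8846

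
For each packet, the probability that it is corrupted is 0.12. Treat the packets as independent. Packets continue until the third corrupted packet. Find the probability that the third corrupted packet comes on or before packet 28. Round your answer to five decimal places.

0.66953

Finishing within 28 packets ⇔ at least 3 successes in the first 28. With X ~ Binomial(28, 0.12), P(Y ≤ 28) = 1 − P(X ≤ 2).
  k=0: C(28,0)·0.12^0·0.88^28 = 0.0278943
  k=1: C(28,1)·0.12^1·0.88^27 = 0.1065054
  k=2: C(28,2)·0.12^2·0.88^26 = 0.1960667
1 − 0.3304663 = 0.6695337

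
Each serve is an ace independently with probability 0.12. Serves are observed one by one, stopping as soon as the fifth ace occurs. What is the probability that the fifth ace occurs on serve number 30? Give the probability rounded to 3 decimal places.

0.024

Y = trial on which the fifth success occurs; negative binomial, r=5, p=0.12.
P(Y=30) = C(29,4) · p^5 · (1−p)^25
= 23751 · 2.4883e-05 · 0.040932 = 0.02419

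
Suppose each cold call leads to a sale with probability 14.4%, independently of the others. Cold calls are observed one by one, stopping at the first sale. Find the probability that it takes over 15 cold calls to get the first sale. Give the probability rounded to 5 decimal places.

Y = number of cold calls to the first success; geometric, p = 0.144.
P(Y > 15) = P(first 15 all fail) = (1−p)^15 = 0.0970748

0.09707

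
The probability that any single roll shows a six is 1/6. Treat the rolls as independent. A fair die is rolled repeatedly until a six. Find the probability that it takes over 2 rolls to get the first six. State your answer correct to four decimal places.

0.6944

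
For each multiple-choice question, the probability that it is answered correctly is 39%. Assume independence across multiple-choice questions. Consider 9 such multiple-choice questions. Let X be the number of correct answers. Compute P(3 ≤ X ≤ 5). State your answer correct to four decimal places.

0.6603

X ~ Binomial(9, 0.39); P(3 ≤ X ≤ 5) = Σ C(9,k) p^k (1−p)^(9−k) over k:
  k=3: C(9,3)·0.39^3·0.61^6 = 0.256716
  k=4: C(9,4)·0.39^4·0.61^5 = 0.246194
  k=5: C(9,5)·0.39^5·0.61^4 = 0.157403
Total = 0.660313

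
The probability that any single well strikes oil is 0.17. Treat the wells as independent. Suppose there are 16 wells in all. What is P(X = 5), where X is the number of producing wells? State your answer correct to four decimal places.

0.0799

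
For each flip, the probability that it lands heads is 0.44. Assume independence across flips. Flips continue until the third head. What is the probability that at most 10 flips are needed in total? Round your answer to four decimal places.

Finishing within 10 flips ⇔ at least 3 successes in the first 10. With X ~ Binomial(10, 0.44), P(Y ≤ 10) = 1 − P(X ≤ 2).
  k=0: C(10,0)·0.44^0·0.56^10 = 0.003033
  k=1: C(10,1)·0.44^1·0.56^9 = 0.023831
  k=2: C(10,2)·0.44^2·0.56^8 = 0.084260
1 − 0.111124 = 0.888876

0.8889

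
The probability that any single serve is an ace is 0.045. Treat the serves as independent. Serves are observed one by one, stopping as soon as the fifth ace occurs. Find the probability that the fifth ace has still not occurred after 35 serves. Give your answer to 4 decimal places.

Needing more than 35 serves ⇔ fewer than 5 successes in the first 35. With X ~ Binomial(35, 0.045), P(Y > 35) = P(X ≤ 4).
  k=0: C(35,0)·0.045^0·0.955^35 = 0.199580
  k=1: C(35,1)·0.045^1·0.955^34 = 0.329151
  k=2: C(35,2)·0.045^2·0.955^33 = 0.263665
  k=3: C(35,3)·0.045^3·0.955^32 = 0.136664
  k=4: C(35,4)·0.045^4·0.955^31 = 0.051517
P(X ≤ 4) = 0.980579

0.9806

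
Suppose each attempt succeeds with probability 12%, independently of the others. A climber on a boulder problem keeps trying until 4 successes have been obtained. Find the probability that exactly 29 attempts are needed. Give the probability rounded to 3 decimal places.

Y = trial on which the fourth success occurs; negative binomial, r=4, p=0.12.
P(Y=29) = C(28,3) · p^4 · (1−p)^25
= 3276 · 0.00020736 · 0.040932 = 0.02781

0.028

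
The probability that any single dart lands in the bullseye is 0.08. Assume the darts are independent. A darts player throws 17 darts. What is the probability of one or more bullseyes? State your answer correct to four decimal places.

P(at least one) = 1 − P(none) = 1 − (1 − 0.08)^17
= 1 − 0.242322 = 0.757678

0.7577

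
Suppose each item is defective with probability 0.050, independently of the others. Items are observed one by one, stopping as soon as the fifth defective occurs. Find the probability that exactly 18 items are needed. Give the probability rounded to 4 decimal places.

Y = trial on which the fifth success occurs; negative binomial, r=5, p=0.05.
P(Y=18) = C(17,4) · p^5 · (1−p)^13
= 2380 · 3.125e-07 · 0.51334 = 0.000382

0.0004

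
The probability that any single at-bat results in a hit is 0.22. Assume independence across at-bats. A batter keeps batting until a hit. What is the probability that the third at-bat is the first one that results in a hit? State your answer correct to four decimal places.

Geometric (trials to first success), p = 0.22.
P(Y = 3) = (1−p)^2 · p = 0.6084 · 0.22 = 0.133848

0.1338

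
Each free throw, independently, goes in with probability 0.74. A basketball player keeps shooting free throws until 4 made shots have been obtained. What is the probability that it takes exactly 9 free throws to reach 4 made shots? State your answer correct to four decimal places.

Y = trial on which the fourth success occurs; negative binomial, r=4, p=0.74.
P(Y=9) = C(8,3) · p^4 · (1−p)^5
= 56 · 0.29987 · 0.0011881 = 0.019952

0.0200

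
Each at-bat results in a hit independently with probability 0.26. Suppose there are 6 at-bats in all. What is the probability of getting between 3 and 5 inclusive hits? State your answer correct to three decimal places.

X ~ Binomial(6, 0.26); P(3 ≤ X ≤ 5) = Σ C(6,k) p^k (1−p)^(6−k) over k:
  k=3: C(6,3)·0.26^3·0.74^3 = 0.14244
  k=4: C(6,4)·0.26^4·0.74^2 = 0.03754
  k=5: C(6,5)·0.26^5·0.74^1 = 0.00528
Total = 0.18526

0.185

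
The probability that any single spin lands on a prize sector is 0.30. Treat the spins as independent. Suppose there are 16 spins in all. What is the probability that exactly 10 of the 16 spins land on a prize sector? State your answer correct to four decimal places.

X ~ Binomial(n=16, p=0.30).
P(X=10) = C(16,10) · p^10 · (1−p)^6
= 8008 · 5.9049e-06 · 0.11765 = 0.005563

0.0056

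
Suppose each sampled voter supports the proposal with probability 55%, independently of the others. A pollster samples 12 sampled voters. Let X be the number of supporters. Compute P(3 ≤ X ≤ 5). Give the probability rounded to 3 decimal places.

X ~ Binomial(12, 0.55); P(3 ≤ X ≤ 5) = Σ C(12,k) p^k (1−p)^(12−k) over k:
  k=3: C(12,3)·0.55^3·0.45^9 = 0.02770
  k=4: C(12,4)·0.55^4·0.45^8 = 0.07617
  k=5: C(12,5)·0.55^5·0.45^7 = 0.14895
Total = 0.25281

0.253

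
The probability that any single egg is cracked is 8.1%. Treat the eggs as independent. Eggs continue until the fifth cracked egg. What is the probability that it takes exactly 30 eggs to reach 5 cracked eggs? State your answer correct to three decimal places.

Y = trial on which the fifth success occurs; negative binomial, r=5, p=0.081.
P(Y=30) = C(29,4) · p^5 · (1−p)^25
= 23751 · 3.4868e-06 · 0.12103 = 0.01002

0.010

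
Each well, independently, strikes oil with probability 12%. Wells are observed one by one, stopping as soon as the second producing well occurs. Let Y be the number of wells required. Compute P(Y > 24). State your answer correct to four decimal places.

Needing more than 24 wells ⇔ fewer than 2 successes in the first 24. With X ~ Binomial(24, 0.12), P(Y > 24) = P(X ≤ 1).
  k=0: C(24,0)·0.12^0·0.88^24 = 0.046514
  k=1: C(24,1)·0.12^1·0.88^23 = 0.152228
P(X ≤ 1) = 0.198742

0.1987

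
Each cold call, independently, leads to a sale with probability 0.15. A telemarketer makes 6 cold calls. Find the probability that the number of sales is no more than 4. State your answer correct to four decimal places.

X ~ Binomial(6, 0.15); P(X ≤ 4) = Σ C(6,k) p^k (1−p)^(6−k) over k:
  k=0: C(6,0)·0.15^0·0.85^6 = 0.377150
  k=1: C(6,1)·0.15^1·0.85^5 = 0.399335
  k=2: C(6,2)·0.15^2·0.85^4 = 0.176177
  k=3: C(6,3)·0.15^3·0.85^3 = 0.041453
  k=4: C(6,4)·0.15^4·0.85^2 = 0.005486
Total = 0.999601

0.9996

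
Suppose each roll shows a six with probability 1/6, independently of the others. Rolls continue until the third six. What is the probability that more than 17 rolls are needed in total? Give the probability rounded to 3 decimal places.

0.444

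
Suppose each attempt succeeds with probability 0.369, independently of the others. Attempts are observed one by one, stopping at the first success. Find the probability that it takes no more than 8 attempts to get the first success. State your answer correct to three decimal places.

Y = number of attempts to the first success; geometric, p = 0.369.
P(Y ≤ 8) = 1 − (1−p)^8 = 1 − 0.02513 = 0.97487

0.975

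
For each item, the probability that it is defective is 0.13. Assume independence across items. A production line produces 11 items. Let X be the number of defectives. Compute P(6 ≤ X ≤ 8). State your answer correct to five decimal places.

0.00124

X ~ Binomial(11, 0.13); P(6 ≤ X ≤ 8) = Σ C(11,k) p^k (1−p)^(11−k) over k:
  k=6: C(11,6)·0.13^6·0.87^5 = 0.0011115
  k=7: C(11,7)·0.13^7·0.87^4 = 0.0001186
  k=8: C(11,8)·0.13^8·0.87^3 = 0.0000089
Total = 0.0012390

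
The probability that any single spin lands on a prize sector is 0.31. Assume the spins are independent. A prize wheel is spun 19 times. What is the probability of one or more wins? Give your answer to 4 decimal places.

P(at least one) = 1 − P(none) = 1 − (1 − 0.31)^19
= 1 − 0.000867 = 0.999133

0.9991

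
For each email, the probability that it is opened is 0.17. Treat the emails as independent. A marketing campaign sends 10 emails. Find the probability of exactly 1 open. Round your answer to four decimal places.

0.3178

X ~ Binomial(n=10, p=0.17).
P(X=1) = C(10,1) · p^1 · (1−p)^9
= 10 · 0.17 · 0.18694 = 0.317798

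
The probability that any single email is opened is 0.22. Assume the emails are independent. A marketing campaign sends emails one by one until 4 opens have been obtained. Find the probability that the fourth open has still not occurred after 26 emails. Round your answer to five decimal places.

Needing more than 26 emails ⇔ fewer than 4 successes in the first 26. With X ~ Binomial(26, 0.22), P(Y > 26) = P(X ≤ 3).
  k=0: C(26,0)·0.22^0·0.78^26 = 0.0015648
  k=1: C(26,1)·0.22^1·0.78^25 = 0.0114752
  k=2: C(26,2)·0.22^2·0.78^24 = 0.0404575
  k=3: C(26,3)·0.22^3·0.78^23 = 0.0912887
P(X ≤ 3) = 0.1447863

0.14479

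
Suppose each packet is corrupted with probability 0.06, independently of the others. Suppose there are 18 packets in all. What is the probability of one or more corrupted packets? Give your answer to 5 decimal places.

P(at least one) = 1 − P(none) = 1 − (1 − 0.06)^18
= 1 − 0.3283230 = 0.6716770

0.67168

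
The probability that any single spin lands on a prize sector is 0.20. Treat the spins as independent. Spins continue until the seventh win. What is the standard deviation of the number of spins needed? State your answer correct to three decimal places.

11.832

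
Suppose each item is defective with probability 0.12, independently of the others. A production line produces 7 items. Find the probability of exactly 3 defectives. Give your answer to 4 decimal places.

0.0363

X ~ Binomial(n=7, p=0.12).
P(X=3) = C(7,3) · p^3 · (1−p)^4
= 35 · 0.001728 · 0.5997 = 0.036270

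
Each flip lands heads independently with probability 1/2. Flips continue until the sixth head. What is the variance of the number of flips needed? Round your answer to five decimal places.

12.00000

Y = total flips until the sixth success; negative binomial with r=6, p=0.50.
Var(Y) = r(1−p)/p² = 6·0.50 / 0.50² = 12.0000000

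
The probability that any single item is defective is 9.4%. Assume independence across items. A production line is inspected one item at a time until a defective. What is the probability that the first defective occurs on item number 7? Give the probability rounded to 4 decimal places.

0.0520

Geometric (trials to first success), p = 0.094.
P(Y = 7) = (1−p)^6 · p = 0.55306 · 0.094 = 0.051987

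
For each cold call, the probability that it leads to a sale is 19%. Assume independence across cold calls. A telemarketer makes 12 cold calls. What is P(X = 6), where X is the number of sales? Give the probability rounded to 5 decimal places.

0.01228

X ~ Binomial(n=12, p=0.19).
P(X=6) = C(12,6) · p^6 · (1−p)^6
= 924 · 4.7046e-05 · 0.28243 = 0.0122773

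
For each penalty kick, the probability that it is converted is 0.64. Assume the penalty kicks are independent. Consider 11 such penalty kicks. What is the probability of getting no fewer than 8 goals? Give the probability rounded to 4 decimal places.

0.3981

X ~ Binomial(11, 0.64); P(X ≥ 8) = Σ C(11,k) p^k (1−p)^(11−k) over k:
  k=8: C(11,8)·0.64^8·0.36^3 = 0.216686
  k=9: C(11,9)·0.64^9·0.36^2 = 0.128407
  k=10: C(11,10)·0.64^10·0.36^1 = 0.045656
  k=11: C(11,11)·0.64^11·0.36^0 = 0.007379
Total = 0.398127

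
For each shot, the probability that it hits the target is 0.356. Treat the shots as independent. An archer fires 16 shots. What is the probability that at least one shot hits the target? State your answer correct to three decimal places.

P(at least one) = 1 − P(none) = 1 − (1 − 0.356)^16
= 1 − 0.00088 = 0.99912

0.999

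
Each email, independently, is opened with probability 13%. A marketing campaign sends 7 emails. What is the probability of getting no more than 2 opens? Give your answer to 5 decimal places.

0.94874

X ~ Binomial(7, 0.13); P(X ≤ 2) = Σ C(7,k) p^k (1−p)^(7−k) over k:
  k=0: C(7,0)·0.13^0·0.87^7 = 0.3772548
  k=1: C(7,1)·0.13^1·0.87^6 = 0.3945998
  k=2: C(7,2)·0.13^2·0.87^5 = 0.1768896
Total = 0.9487442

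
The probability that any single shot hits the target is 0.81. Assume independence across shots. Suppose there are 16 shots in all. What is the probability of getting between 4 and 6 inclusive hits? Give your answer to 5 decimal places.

0.00016

X ~ Binomial(16, 0.81); P(4 ≤ X ≤ 6) = Σ C(16,k) p^k (1−p)^(16−k) over k:
  k=4: C(16,4)·0.81^4·0.19^12 = 0.0000017
  k=5: C(16,5)·0.81^5·0.19^11 = 0.0000177
  k=6: C(16,6)·0.81^6·0.19^10 = 0.0001387
Total = 0.0001581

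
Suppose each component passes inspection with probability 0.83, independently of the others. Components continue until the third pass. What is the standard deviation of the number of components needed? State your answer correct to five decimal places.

0.86041

Y = total components until the third success; negative binomial with r=3, p=0.83.
SD(Y) = √[r(1−p)/p²] = √(0.7403106) = 0.8604131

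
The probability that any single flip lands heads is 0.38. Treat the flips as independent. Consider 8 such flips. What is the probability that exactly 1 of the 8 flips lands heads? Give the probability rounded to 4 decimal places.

0.1071

X ~ Binomial(n=8, p=0.38).
P(X=1) = C(8,1) · p^1 · (1−p)^7
= 8 · 0.38 · 0.035216 = 0.107057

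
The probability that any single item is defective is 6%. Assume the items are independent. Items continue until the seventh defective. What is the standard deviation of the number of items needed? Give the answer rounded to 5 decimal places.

Y = total items until the seventh success; negative binomial with r=7, p=0.06.
SD(Y) = √[r(1−p)/p²] = √(1827.7777778) = 42.7525178

42.75252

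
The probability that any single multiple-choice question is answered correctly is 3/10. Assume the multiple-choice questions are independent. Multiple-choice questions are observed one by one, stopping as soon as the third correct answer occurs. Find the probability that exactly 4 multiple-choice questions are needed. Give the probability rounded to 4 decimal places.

Y = trial on which the third success occurs; negative binomial, r=3, p=0.30.
P(Y=4) = C(3,2) · p^3 · (1−p)^1
= 3 · 0.027 · 0.7 = 0.056700

0.0567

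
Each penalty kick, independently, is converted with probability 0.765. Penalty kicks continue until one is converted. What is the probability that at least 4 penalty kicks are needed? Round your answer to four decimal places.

0.0130

Y = number of penalty kicks to the first success; geometric, p = 0.765.
P(Y > 3) = P(first 3 all fail) = (1−p)^3 = 0.012978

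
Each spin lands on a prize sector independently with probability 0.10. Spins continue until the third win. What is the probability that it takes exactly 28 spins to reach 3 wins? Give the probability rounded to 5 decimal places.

0.02520

Y = trial on which the third success occurs; negative binomial, r=3, p=0.10.
P(Y=28) = C(27,2) · p^3 · (1−p)^25
= 351 · 0.001 · 0.07179 = 0.0251982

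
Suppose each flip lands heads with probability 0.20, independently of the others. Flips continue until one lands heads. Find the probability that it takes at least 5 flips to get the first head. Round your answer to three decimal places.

0.410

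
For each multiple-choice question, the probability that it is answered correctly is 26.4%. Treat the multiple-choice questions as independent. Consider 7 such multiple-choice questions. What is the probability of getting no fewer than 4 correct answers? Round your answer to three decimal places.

0.084

X ~ Binomial(7, 0.264); P(X ≥ 4) = Σ C(7,k) p^k (1−p)^(7−k) over k:
  k=4: C(7,4)·0.264^4·0.736^3 = 0.06778
  k=5: C(7,5)·0.264^5·0.736^2 = 0.01459
  k=6: C(7,6)·0.264^6·0.736^1 = 0.00174
  k=7: C(7,7)·0.264^7·0.736^0 = 0.00009
Total = 0.08420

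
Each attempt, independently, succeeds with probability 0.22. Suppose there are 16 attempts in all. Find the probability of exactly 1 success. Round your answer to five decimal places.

X ~ Binomial(n=16, p=0.22).
P(X=1) = C(16,1) · p^1 · (1−p)^15
= 16 · 0.22 · 0.024067 = 0.0847153

0.08472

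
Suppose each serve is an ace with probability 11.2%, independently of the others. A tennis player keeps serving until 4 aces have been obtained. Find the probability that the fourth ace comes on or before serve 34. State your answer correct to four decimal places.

0.5380

Finishing within 34 serves ⇔ at least 4 successes in the first 34. With X ~ Binomial(34, 0.112), P(Y ≤ 34) = 1 − P(X ≤ 3).
  k=0: C(34,0)·0.112^0·0.888^34 = 0.017621
  k=1: C(34,1)·0.112^1·0.888^33 = 0.075566
  k=2: C(34,2)·0.112^2·0.888^32 = 0.157258
  k=3: C(34,3)·0.112^3·0.888^31 = 0.211567
1 − 0.462012 = 0.537988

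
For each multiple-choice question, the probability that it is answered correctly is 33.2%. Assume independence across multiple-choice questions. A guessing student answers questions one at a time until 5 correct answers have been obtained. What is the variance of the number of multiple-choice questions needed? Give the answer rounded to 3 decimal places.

Y = total multiple-choice questions until the fifth success; negative binomial with r=5, p=0.332.
Var(Y) = r(1−p)/p² = 5·0.668 / 0.332² = 30.30193

30.302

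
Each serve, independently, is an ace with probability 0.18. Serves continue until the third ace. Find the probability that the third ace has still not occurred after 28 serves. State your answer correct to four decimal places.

0.0979

Needing more than 28 serves ⇔ fewer than 3 successes in the first 28. With X ~ Binomial(28, 0.18), P(Y > 28) = P(X ≤ 2).
  k=0: C(28,0)·0.18^0·0.82^28 = 0.003862
  k=1: C(28,1)·0.18^1·0.82^27 = 0.023736
  k=2: C(28,2)·0.18^2·0.82^26 = 0.070339
P(X ≤ 2) = 0.097937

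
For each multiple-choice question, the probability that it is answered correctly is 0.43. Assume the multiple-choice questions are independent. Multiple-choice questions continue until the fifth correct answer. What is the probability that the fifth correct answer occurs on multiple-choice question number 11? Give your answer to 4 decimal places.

0.1059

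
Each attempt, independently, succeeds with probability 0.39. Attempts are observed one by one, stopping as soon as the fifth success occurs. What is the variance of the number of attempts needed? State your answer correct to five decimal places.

20.05260

Y = total attempts until the fifth success; negative binomial with r=5, p=0.39.
Var(Y) = r(1−p)/p² = 5·0.61 / 0.39² = 20.0525970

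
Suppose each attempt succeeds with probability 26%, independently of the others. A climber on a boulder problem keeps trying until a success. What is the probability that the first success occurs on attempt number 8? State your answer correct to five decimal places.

0.03159

Geometric (trials to first success), p = 0.26.
P(Y = 8) = (1−p)^7 · p = 0.12151 · 0.26 = 0.0315933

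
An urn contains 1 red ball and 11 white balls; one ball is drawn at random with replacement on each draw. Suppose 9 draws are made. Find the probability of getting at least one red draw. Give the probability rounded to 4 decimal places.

P(at least one) = 1 − P(none) = 1 − (1 − 0.083333)^9
= 1 − 0.456986 = 0.543014

0.5430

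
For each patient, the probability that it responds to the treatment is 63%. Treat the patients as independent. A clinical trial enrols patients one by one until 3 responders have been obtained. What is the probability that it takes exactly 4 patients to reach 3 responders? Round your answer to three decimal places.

0.278

Y = trial on which the third success occurs; negative binomial, r=3, p=0.63.
P(Y=4) = C(3,2) · p^3 · (1−p)^1
= 3 · 0.25005 · 0.37 = 0.27755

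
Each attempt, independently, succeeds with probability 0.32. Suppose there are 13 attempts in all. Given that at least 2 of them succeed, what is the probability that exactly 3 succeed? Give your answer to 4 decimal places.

0.2079

X ~ Binomial(13, 0.32). Want P(X=3 | X≥2) = P(X=3) / P(X≥2).
P(X=3) = C(13,3)·0.32^3·0.68^10 = 0.198109
P(X≥2) = 1 − 0.006647 − 0.040663 = 0.952690
Ratio = 0.198109 / 0.952690 = 0.207947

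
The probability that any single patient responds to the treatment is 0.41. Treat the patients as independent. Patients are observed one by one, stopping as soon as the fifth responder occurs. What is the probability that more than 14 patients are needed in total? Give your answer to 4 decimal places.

Needing more than 14 patients ⇔ fewer than 5 successes in the first 14. With X ~ Binomial(14, 0.41), P(Y > 14) = P(X ≤ 4).
  k=0: C(14,0)·0.41^0·0.59^14 = 0.000619
  k=1: C(14,1)·0.41^1·0.59^13 = 0.006025
  k=2: C(14,2)·0.41^2·0.59^12 = 0.027217
  k=3: C(14,3)·0.41^3·0.59^11 = 0.075653
  k=4: C(14,4)·0.41^4·0.59^10 = 0.144574
P(X ≤ 4) = 0.254088

0.2541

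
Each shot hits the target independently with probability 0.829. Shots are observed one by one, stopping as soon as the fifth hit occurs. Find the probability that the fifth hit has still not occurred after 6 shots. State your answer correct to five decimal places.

0.27370

Needing more than 6 shots ⇔ fewer than 5 successes in the first 6. With X ~ Binomial(6, 0.829), P(Y > 6) = P(X ≤ 4).
  k=0: C(6,0)·0.829^0·0.171^6 = 0.0000250
  k=1: C(6,1)·0.829^1·0.171^5 = 0.0007273
  k=2: C(6,2)·0.829^2·0.171^4 = 0.0088142
  k=3: C(6,3)·0.829^3·0.171^3 = 0.0569747
  k=4: C(6,4)·0.829^4·0.171^2 = 0.2071579
P(X ≤ 4) = 0.2736991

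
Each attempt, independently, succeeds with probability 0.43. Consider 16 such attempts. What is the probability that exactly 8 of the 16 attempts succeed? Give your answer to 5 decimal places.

0.16762

X ~ Binomial(n=16, p=0.43).
P(X=8) = C(16,8) · p^8 · (1−p)^8
= 12870 · 0.0011688 · 0.011143 = 0.1676197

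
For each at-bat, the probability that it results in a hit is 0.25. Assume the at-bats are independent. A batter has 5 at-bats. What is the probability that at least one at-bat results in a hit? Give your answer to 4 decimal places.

0.7627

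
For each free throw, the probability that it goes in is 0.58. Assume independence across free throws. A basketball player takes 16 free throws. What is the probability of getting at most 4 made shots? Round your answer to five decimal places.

X ~ Binomial(16, 0.58); P(X ≤ 4) = Σ C(16,k) p^k (1−p)^(16−k) over k:
  k=0: C(16,0)·0.58^0·0.42^16 = 0.0000009
  k=1: C(16,1)·0.58^1·0.42^15 = 0.0000207
  k=2: C(16,2)·0.58^2·0.42^14 = 0.0002145
  k=3: C(16,3)·0.58^3·0.42^13 = 0.0013827
  k=4: C(16,4)·0.58^4·0.42^12 = 0.0062055
Total = 0.0078243

0.00782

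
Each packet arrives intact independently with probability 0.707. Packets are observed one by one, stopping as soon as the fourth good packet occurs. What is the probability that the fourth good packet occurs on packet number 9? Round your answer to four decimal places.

0.0302

Y = trial on which the fourth success occurs; negative binomial, r=4, p=0.707.
P(Y=9) = C(8,3) · p^4 · (1−p)^5
= 56 · 0.24985 · 0.0021594 = 0.030214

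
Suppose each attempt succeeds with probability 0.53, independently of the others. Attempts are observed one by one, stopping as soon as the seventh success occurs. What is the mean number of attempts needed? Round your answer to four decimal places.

Y = total attempts until the seventh success; negative binomial with r=7, p=0.53.
E[Y] = r / p = 7 / 0.53 = 13.207547

13.2075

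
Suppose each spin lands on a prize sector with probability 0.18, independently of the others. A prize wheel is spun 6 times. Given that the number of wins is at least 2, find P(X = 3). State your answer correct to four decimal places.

X ~ Binomial(6, 0.18). Want P(X=3 | X≥2) = P(X=3) / P(X≥2).
P(X=3) = C(6,3)·0.18^3·0.82^3 = 0.064312
P(X≥2) = 1 − 0.304007 − 0.400399 = 0.295594
Ratio = 0.064312 / 0.295594 = 0.217567

0.2176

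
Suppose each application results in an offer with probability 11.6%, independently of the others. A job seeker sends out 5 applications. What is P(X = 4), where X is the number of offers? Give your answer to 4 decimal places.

X ~ Binomial(n=5, p=0.116).
P(X=4) = C(5,4) · p^4 · (1−p)^1
= 5 · 0.00018106 · 0.884 = 0.000800

0.0008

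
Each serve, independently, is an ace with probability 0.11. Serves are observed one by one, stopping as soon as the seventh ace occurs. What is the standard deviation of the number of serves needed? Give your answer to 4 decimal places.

Y = total serves until the seventh success; negative binomial with r=7, p=0.11.
SD(Y) = √[r(1−p)/p²] = √(514.876033) = 22.690880

22.6909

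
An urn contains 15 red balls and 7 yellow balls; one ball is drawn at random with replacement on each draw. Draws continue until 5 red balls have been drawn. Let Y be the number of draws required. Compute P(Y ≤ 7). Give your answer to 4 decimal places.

0.6055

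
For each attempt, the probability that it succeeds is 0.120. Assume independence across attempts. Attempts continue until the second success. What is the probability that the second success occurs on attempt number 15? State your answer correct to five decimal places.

Y = trial on which the second success occurs; negative binomial, r=2, p=0.12.
P(Y=15) = C(14,1) · p^2 · (1−p)^13
= 14 · 0.0144 · 0.18979 = 0.0382618

0.03826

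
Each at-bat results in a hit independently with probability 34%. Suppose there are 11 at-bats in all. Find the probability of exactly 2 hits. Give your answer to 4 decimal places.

0.1511

X ~ Binomial(n=11, p=0.34).
P(X=2) = C(11,2) · p^2 · (1−p)^9
= 55 · 0.1156 · 0.023763 = 0.151083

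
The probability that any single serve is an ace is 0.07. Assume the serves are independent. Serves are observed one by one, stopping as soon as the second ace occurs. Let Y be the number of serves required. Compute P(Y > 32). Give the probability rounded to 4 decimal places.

Needing more than 32 serves ⇔ fewer than 2 successes in the first 32. With X ~ Binomial(32, 0.07), P(Y > 32) = P(X ≤ 1).
  k=0: C(32,0)·0.07^0·0.93^32 = 0.098052
  k=1: C(32,1)·0.07^1·0.93^31 = 0.236167
P(X ≤ 1) = 0.334219

0.3342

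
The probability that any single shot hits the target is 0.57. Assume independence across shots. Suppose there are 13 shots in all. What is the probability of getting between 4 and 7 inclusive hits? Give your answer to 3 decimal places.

0.500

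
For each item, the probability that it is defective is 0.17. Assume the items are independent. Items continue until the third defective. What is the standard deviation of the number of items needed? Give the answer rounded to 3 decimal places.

9.282

Y = total items until the third success; negative binomial with r=3, p=0.17.
SD(Y) = √[r(1−p)/p²] = √(86.15917) = 9.28220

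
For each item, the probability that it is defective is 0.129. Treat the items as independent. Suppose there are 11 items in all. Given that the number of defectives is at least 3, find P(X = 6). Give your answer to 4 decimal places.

X ~ Binomial(11, 0.129). Want P(X=6 | X≥3) = P(X=6) / P(X≥3).
P(X=6) = C(11,6)·0.129^6·0.871^5 = 0.001067
P(X≥3) = 1 − 0.218877 − 0.356586 − 0.264062 = 0.160476
Ratio = 0.001067 / 0.160476 = 0.006651

0.0067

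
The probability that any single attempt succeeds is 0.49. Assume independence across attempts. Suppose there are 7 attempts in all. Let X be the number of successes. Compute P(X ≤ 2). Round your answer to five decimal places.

X ~ Binomial(7, 0.49); P(X ≤ 2) = Σ C(7,k) p^k (1−p)^(7−k) over k:
  k=0: C(7,0)·0.49^0·0.51^7 = 0.0089741
  k=1: C(7,1)·0.49^1·0.51^6 = 0.0603553
  k=2: C(7,2)·0.49^2·0.51^5 = 0.1739652
Total = 0.2432946

0.24329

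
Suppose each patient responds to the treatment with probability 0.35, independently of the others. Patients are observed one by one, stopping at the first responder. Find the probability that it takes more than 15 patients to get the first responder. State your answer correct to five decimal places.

Y = number of patients to the first success; geometric, p = 0.35.
P(Y > 15) = P(first 15 all fail) = (1−p)^15 = 0.0015621

0.00156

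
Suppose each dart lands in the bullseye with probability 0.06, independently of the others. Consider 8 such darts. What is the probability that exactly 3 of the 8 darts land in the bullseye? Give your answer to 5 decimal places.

0.00888

X ~ Binomial(n=8, p=0.06).
P(X=3) = C(8,3) · p^3 · (1−p)^5
= 56 · 0.000216 · 0.7339 = 0.0088773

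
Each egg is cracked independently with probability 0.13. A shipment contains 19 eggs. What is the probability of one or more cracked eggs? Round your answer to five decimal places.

P(at least one) = 1 − P(none) = 1 − (1 − 0.13)^19
= 1 − 0.0709359 = 0.9290641

0.92906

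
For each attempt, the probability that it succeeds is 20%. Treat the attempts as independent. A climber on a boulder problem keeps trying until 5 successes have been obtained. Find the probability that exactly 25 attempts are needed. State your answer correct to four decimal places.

0.0392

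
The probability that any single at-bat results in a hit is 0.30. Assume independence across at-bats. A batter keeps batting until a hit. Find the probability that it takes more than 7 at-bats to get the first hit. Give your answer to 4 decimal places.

Y = number of at-bats to the first success; geometric, p = 0.30.
P(Y > 7) = P(first 7 all fail) = (1−p)^7 = 0.082354

0.0824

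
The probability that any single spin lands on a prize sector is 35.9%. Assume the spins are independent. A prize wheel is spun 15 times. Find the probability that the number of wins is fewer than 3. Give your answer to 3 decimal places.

0.054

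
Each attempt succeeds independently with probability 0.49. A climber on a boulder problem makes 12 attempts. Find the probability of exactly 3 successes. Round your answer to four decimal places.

0.0604

X ~ Binomial(n=12, p=0.49).
P(X=3) = C(12,3) · p^3 · (1−p)^9
= 220 · 0.11765 · 0.0023342 = 0.060415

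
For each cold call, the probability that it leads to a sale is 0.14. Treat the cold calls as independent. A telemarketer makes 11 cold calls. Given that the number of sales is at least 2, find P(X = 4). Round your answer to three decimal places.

0.094

X ~ Binomial(11, 0.14). Want P(X=4 | X≥2) = P(X=4) / P(X≥2).
P(X=4) = C(11,4)·0.14^4·0.86^7 = 0.04411
P(X≥2) = 1 − 0.19032 − 0.34080 = 0.46888
Ratio = 0.04411 / 0.46888 = 0.09407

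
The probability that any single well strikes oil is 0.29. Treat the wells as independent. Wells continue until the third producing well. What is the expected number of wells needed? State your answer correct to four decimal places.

Y = total wells until the third success; negative binomial with r=3, p=0.29.
E[Y] = r / p = 3 / 0.29 = 10.344828

10.3448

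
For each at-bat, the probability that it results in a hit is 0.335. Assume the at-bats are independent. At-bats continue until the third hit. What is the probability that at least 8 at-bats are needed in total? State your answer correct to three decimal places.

Needing more than 7 at-bats ⇔ fewer than 3 successes in the first 7. With X ~ Binomial(7, 0.335), P(Y > 7) = P(X ≤ 2).
  k=0: C(7,0)·0.335^0·0.665^7 = 0.05751
  k=1: C(7,1)·0.335^1·0.665^6 = 0.20280
  k=2: C(7,2)·0.335^2·0.665^5 = 0.30649
P(X ≤ 2) = 0.56680

0.567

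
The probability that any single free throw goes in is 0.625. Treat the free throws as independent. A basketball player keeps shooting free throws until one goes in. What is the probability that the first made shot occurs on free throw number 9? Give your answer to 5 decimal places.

0.00024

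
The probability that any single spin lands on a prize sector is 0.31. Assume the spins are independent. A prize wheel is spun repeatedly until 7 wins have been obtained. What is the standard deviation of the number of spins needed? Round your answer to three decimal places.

Y = total spins until the seventh success; negative binomial with r=7, p=0.31.
SD(Y) = √[r(1−p)/p²] = √(50.26015) = 7.08944

7.089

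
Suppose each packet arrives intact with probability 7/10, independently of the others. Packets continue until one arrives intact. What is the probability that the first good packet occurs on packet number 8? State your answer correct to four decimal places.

0.0002

Geometric (trials to first success), p = 0.70.
P(Y = 8) = (1−p)^7 · p = 0.0002187 · 0.70 = 0.000153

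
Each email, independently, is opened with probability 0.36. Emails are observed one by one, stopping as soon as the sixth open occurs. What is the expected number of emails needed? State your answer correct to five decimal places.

Y = total emails until the sixth success; negative binomial with r=6, p=0.36.
E[Y] = r / p = 6 / 0.36 = 16.6666667

16.66667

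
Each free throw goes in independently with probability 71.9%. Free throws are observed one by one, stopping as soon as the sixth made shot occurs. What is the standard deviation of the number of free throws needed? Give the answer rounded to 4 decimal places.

1.8059

Y = total free throws until the sixth success; negative binomial with r=6, p=0.719.
SD(Y) = √[r(1−p)/p²] = √(3.261368) = 1.805926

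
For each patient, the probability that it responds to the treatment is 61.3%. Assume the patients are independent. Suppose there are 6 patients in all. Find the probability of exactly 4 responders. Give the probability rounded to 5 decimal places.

0.31722

X ~ Binomial(n=6, p=0.613).
P(X=4) = C(6,4) · p^4 · (1−p)^2
= 15 · 0.1412 · 0.14977 = 0.3172160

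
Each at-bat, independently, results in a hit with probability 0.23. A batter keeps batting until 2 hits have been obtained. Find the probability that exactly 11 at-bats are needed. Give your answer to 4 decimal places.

0.0503

Y = trial on which the second success occurs; negative binomial, r=2, p=0.23.
P(Y=11) = C(10,1) · p^2 · (1−p)^9
= 10 · 0.0529 · 0.095152 = 0.050335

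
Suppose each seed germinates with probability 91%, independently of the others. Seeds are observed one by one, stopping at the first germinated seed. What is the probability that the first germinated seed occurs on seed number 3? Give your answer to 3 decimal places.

0.007

Geometric (trials to first success), p = 0.91.
P(Y = 3) = (1−p)^2 · p = 0.0081 · 0.91 = 0.00737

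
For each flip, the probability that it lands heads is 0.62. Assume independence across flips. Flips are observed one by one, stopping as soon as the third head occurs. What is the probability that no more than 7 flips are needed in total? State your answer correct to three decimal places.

Finishing within 7 flips ⇔ at least 3 successes in the first 7. With X ~ Binomial(7, 0.62), P(Y ≤ 7) = 1 − P(X ≤ 2).
  k=0: C(7,0)·0.62^0·0.38^7 = 0.00114
  k=1: C(7,1)·0.62^1·0.38^6 = 0.01307
  k=2: C(7,2)·0.62^2·0.38^5 = 0.06396
1 − 0.07817 = 0.92183

0.922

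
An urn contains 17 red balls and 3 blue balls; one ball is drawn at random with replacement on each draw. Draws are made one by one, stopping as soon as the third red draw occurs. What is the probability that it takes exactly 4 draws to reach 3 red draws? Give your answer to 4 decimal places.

Y = trial on which the third success occurs; negative binomial, r=3, p=0.85.
P(Y=4) = C(3,2) · p^3 · (1−p)^1
= 3 · 0.61413 · 0.15 = 0.276356

0.2764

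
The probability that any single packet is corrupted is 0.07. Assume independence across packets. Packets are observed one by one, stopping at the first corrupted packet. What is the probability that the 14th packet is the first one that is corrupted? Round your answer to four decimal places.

0.0273

Geometric (trials to first success), p = 0.07.
P(Y = 14) = (1−p)^13 · p = 0.38929 · 0.07 = 0.027251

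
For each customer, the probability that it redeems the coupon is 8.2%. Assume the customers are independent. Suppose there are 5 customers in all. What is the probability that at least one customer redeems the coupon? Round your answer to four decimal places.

0.3481

P(at least one) = 1 − P(none) = 1 − (1 − 0.082)^5
= 1 − 0.651949 = 0.348051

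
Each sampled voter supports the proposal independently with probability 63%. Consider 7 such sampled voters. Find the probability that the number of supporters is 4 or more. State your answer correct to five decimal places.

0.76592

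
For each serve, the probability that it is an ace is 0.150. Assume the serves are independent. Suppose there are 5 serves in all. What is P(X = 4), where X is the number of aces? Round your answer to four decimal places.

0.0022

X ~ Binomial(n=5, p=0.15).
P(X=4) = C(5,4) · p^4 · (1−p)^1
= 5 · 0.00050625 · 0.85 = 0.002152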